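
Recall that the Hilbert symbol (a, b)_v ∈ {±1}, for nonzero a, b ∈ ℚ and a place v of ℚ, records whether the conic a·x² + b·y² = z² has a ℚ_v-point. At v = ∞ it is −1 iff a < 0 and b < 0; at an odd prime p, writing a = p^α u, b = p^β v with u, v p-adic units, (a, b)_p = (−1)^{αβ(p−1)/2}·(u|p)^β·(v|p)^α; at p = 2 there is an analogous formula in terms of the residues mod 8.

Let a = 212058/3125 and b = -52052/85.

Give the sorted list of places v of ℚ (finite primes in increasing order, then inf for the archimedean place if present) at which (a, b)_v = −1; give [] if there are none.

(a, b) ≡ (13090, -6545) mod (ℚ^×)²; places V = {2, 3, 5, 7, 11, 13, 17, ∞}.
(a,b)_5: α=-5, u≡3; β=-1, v≡4 (mod 5); (3|5)=-1, (4|5)=+1; sign (−1)^0·-1^-1·+1^-5 = -1.
(a,b)_13: α=0, u≡3; β=2, v≡8 (mod 13); (3|13)=+1, (8|13)=-1; sign (−1)^0·+1^2·-1^0 = +1.
(a,b)_17: α=1, u≡7; β=-1, v≡14 (mod 17); (7|17)=-1, (14|17)=-1; sign (−1)^0·-1^-1·-1^1 = +1.
(a,b)_7: α=1, u≡4; β=1, v≡5 (mod 7); (4|7)=+1, (5|7)=-1; sign (−1)^1·+1^1·-1^1 = +1.
(a,b)_3: α=4, u≡1; β=0, v≡1 (mod 3); (1|3)=+1, (1|3)=+1; sign (−1)^0·+1^0·+1^4 = +1.
(a,b)_11: α=1, u≡6; β=1, v≡8 (mod 11); (6|11)=-1, (8|11)=-1; sign (−1)^1·-1^1·-1^1 = -1.
(a,b)_∞: sgn(13090)=+, sgn(-6545)=−, so +1.
(a,b)_2: α=1, β=2; u≡1, v≡7 (mod 8); ε(u)ε(v)=0·1, αω(v)=1·0, βω(u)=2·0; sum ≡ 0  ⇒  +1.
Ram(13090, -6545) = {5, 11}; no ℚ_5-point on the conic.

[5, 11]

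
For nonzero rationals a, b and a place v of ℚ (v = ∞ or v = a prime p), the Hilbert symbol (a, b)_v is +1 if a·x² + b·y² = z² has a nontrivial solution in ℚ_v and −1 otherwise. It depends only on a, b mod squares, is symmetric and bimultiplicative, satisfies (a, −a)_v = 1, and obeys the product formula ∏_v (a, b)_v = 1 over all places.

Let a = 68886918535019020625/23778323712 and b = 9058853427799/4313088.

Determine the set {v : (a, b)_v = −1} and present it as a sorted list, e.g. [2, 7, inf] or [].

Mod squares: a ≡ 13949, b ≡ 320827. Check v ∈ {∞, 2, 3, 5, 7, 11, 13, 17, 23, 29, 37}.
v=13: a=13^-1·(≡5), b=13^-1·(≡2) mod 13; (5|13)=-1, (2|13)=-1; (−1)^{-1·-1·6}·(-1)^-1·(-1)^-1 = +1.
v=∞: 13949 > 0 and 320827 > 0  ⇒  (a,b)_∞ = +1.
v=29: a=29^1·(≡12), b=29^1·(≡26) mod 29; (12|29)=-1, (26|29)=-1; (−1)^{1·1·14}·(-1)^1·(-1)^1 = +1.
v=23: a=23^6·(≡21), b=23^3·(≡20) mod 23; (21|23)=-1, (20|23)=-1; (−1)^{6·3·11}·(-1)^3·(-1)^6 = -1.
v=37: a=37^1·(≡27), b=37^1·(≡31) mod 37; (27|37)=+1, (31|37)=-1; (−1)^{1·1·18}·(+1)^1·(-1)^1 = -1.
v=3: a=3^-10·(≡2), b=3^-4·(≡1) mod 3; (2|3)=-1, (1|3)=+1; (−1)^{-10·-4·1}·(-1)^-4·(+1)^-10 = +1.
v=2: v_2(a)=-8, v_2(b)=-12; units ≡ 5, 3 (mod 8); ε·ε+αω+βω = 0·1+-8·1+-12·1 ≡ 0  ⇒  (a,b)_2 = +1.
v=17: a=17^2·(≡4), b=17^2·(≡11) mod 17; (4|17)=+1, (11|17)=-1; (−1)^{2·2·8}·(+1)^2·(-1)^2 = +1.
v=11: a=11^-2·(≡4), b=11^0·(≡1) mod 11; (4|11)=+1, (1|11)=+1; (−1)^{-2·0·5}·(+1)^0·(+1)^-2 = +1.
v=5: a=5^4·(≡4), b=5^0·(≡3) mod 5; (4|5)=+1, (3|5)=-1; (−1)^{4·0·2}·(+1)^0·(-1)^4 = +1.
v=7: a=7^4·(≡5), b=7^4·(≡6) mod 7; (5|7)=-1, (6|7)=-1; (−1)^{4·4·3}·(-1)^4·(-1)^4 = +1.
Ram(13949, 320827) = {23, 37}; no ℚ_23-point on the conic.

[23, 37]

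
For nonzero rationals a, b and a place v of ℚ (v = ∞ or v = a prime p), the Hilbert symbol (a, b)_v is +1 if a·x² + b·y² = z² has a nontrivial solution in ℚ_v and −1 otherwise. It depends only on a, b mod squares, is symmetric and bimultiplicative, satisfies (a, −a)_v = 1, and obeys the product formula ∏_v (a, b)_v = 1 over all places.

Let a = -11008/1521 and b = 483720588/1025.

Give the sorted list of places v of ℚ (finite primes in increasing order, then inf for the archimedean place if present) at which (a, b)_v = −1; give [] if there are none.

[]

(a, b) ≡ (-43, 1763) mod (ℚ^×)²; places V = {2, 3, 5, 13, 41, 43, ∞}.
(a,b)_43: α=1, u≡27; β=3, v≡40 (mod 43); (27|43)=-1, (40|43)=+1; sign (−1)^1·-1^3·+1^1 = +1.
(a,b)_3: α=-2, u≡2; β=2, v≡2 (mod 3); (2|3)=-1, (2|3)=-1; sign (−1)^0·-1^2·-1^-2 = +1.
(a,b)_∞: sgn(-43)=−, sgn(1763)=+, so +1.
(a,b)_5: α=0, u≡2; β=-2, v≡3 (mod 5); (2|5)=-1, (3|5)=-1; sign (−1)^0·-1^-2·-1^0 = +1.
(a,b)_13: α=-2, u≡9; β=2, v≡5 (mod 13); (9|13)=+1, (5|13)=-1; sign (−1)^0·+1^2·-1^-2 = +1.
(a,b)_41: α=0, u≡36; β=-1, v≡33 (mod 41); (36|41)=+1, (33|41)=+1; sign (−1)^0·+1^-1·+1^0 = +1.
(a,b)_2: α=8, β=2; u≡5, v≡3 (mod 8); ε(u)ε(v)=0·1, αω(v)=8·1, βω(u)=2·1; sum ≡ 0  ⇒  +1.
Every local symbol is +1, so the conic -43·x² + 1763·y² = z² has ℚ_v-points for all v and hence a ℚ-point; (a, b / ℚ) ≅ M_2(ℚ).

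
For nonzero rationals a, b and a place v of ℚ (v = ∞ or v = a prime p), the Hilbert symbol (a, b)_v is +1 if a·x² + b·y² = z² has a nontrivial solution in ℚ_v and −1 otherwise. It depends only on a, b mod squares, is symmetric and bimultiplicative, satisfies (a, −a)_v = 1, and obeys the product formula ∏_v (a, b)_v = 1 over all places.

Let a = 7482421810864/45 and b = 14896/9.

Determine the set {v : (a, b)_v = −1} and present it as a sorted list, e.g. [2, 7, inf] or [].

(a, b) ≡ (455, 19) mod (ℚ^×)²; places V = {2, 3, 5, 7, 11, 13, 19, ∞}.
(a,b)_∞: sgn(455)=+, sgn(19)=+, so +1.
(a,b)_3: α=-2, u≡2; β=-2, v≡1 (mod 3); (2|3)=-1, (1|3)=+1; sign (−1)^0·-1^-2·+1^-2 = +1.
(a,b)_11: α=2, u≡1; β=0, v≡10 (mod 11); (1|11)=+1, (10|11)=-1; sign (−1)^0·+1^0·-1^2 = +1.
(a,b)_19: α=2, u≡12; β=1, v≡9 (mod 19); (12|19)=-1, (9|19)=+1; sign (−1)^0·-1^1·+1^2 = -1.
(a,b)_7: α=7, u≡4; β=2, v≡5 (mod 7); (4|7)=+1, (5|7)=-1; sign (−1)^0·+1^2·-1^7 = -1.
(a,b)_5: α=-1, u≡1; β=0, v≡4 (mod 5); (1|5)=+1, (4|5)=+1; sign (−1)^0·+1^0·+1^-1 = +1.
(a,b)_2: α=4, β=4; u≡7, v≡3 (mod 8); ε(u)ε(v)=1·1, αω(v)=4·1, βω(u)=4·0; sum ≡ 1  ⇒  -1.
(a,b)_13: α=1, u≡3; β=0, v≡7 (mod 13); (3|13)=+1, (7|13)=-1; sign (−1)^0·+1^0·-1^1 = -1.
|Ram(455, 19)| = 4, even; anisotropic at {2, 7, 13, 19}.

[2, 7, 13, 19]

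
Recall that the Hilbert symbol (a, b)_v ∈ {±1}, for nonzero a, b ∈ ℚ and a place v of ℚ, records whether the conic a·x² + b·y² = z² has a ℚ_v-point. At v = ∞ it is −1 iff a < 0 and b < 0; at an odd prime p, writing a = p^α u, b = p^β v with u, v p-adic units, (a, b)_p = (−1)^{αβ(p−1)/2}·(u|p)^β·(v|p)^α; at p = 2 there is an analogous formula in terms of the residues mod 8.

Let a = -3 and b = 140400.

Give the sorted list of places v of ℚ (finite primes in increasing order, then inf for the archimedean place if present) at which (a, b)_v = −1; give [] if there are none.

[]

Mod squares: a ≡ -3, b ≡ 39. Check v ∈ {∞, 2, 3, 5, 13}.
v=5: a=5^0·(≡2), b=5^2·(≡1) mod 5; (2|5)=-1, (1|5)=+1; (−1)^{0·2·2}·(-1)^2·(+1)^0 = +1.
v=2: v_2(a)=0, v_2(b)=4; units ≡ 5, 7 (mod 8); ε·ε+αω+βω = 0·1+0·0+4·1 ≡ 0  ⇒  (a,b)_2 = +1.
v=3: a=3^1·(≡2), b=3^3·(≡1) mod 3; (2|3)=-1, (1|3)=+1; (−1)^{1·3·1}·(-1)^3·(+1)^1 = +1.
v=∞: -3 < 0 and 39 > 0  ⇒  (a,b)_∞ = +1.
v=13: a=13^0·(≡10), b=13^1·(≡10) mod 13; (10|13)=+1, (10|13)=+1; (−1)^{0·1·6}·(+1)^1·(+1)^0 = +1.
Every local symbol is +1, so the conic -3·x² + 39·y² = z² has ℚ_v-points for all v and hence a ℚ-point; (a, b / ℚ) ≅ M_2(ℚ).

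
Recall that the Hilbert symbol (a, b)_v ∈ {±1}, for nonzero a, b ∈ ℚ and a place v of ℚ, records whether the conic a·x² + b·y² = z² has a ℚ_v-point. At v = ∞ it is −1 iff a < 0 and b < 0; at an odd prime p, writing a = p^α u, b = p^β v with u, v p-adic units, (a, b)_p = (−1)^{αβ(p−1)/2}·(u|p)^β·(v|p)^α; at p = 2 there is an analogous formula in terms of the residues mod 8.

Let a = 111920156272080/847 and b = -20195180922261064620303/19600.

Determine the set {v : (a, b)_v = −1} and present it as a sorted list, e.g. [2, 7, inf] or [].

Mod squares: a ≡ 42315, b ≡ -147407. Check v ∈ {∞, 2, 3, 5, 7, 11, 13, 17, 23, 29, 31}.
v=5: a=5^1·(≡3), b=5^-2·(≡3) mod 5; (3|5)=-1, (3|5)=-1; (−1)^{1·-2·2}·(-1)^-2·(-1)^1 = -1.
v=7: a=7^-1·(≡1), b=7^-2·(≡3) mod 7; (1|7)=+1, (3|7)=-1; (−1)^{-1·-2·3}·(+1)^-2·(-1)^-1 = -1.
v=31: a=31^1·(≡14), b=31^2·(≡11) mod 31; (14|31)=+1, (11|31)=-1; (−1)^{1·2·15}·(+1)^2·(-1)^1 = -1.
v=13: a=13^1·(≡6), b=13^3·(≡1) mod 13; (6|13)=-1, (1|13)=+1; (−1)^{1·3·6}·(-1)^3·(+1)^1 = -1.
v=11: a=11^-2·(≡5), b=11^0·(≡9) mod 11; (5|11)=+1, (9|11)=+1; (−1)^{-2·0·5}·(+1)^0·(+1)^-2 = +1.
v=29: a=29^2·(≡20), b=29^3·(≡17) mod 29; (20|29)=+1, (17|29)=-1; (−1)^{2·3·14}·(+1)^3·(-1)^2 = +1.
v=23: a=23^2·(≡2), b=23^3·(≡1) mod 23; (2|23)=+1, (1|23)=+1; (−1)^{2·3·11}·(+1)^3·(+1)^2 = +1.
v=3: a=3^3·(≡2), b=3^8·(≡1) mod 3; (2|3)=-1, (1|3)=+1; (−1)^{3·8·1}·(-1)^8·(+1)^3 = +1.
v=∞: 42315 > 0 and -147407 < 0  ⇒  (a,b)_∞ = +1.
v=17: a=17^2·(≡4), b=17^3·(≡8) mod 17; (4|17)=+1, (8|17)=+1; (−1)^{2·3·8}·(+1)^3·(+1)^2 = +1.
v=2: v_2(a)=4, v_2(b)=-4; units ≡ 3, 1 (mod 8); ε·ε+αω+βω = 1·0+4·0+-4·1 ≡ 0  ⇒  (a,b)_2 = +1.
|Ram(42315, -147407)| = 4, even; anisotropic at {5, 7, 13, 31}.

[5, 7, 13, 31]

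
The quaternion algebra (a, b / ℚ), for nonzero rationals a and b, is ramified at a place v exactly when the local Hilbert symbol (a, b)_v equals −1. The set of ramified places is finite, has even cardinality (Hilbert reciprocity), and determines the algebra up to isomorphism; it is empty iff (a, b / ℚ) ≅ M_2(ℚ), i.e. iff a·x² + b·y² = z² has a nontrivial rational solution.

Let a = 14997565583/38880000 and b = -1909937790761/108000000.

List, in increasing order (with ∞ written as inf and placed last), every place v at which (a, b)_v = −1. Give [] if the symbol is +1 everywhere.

[11, 13]

(a, b) ≡ (429, -3003) mod (ℚ^×)²; places V = {2, 3, 5, 7, 11, 13, 19, ∞}.
(a,b)_∞: sgn(429)=+, sgn(-3003)=−, so +1.
(a,b)_19: α=2, u≡1; β=4, v≡18 (mod 19); (1|19)=+1, (18|19)=-1; sign (−1)^0·+1^4·-1^2 = +1.
(a,b)_3: α=-5, u≡2; β=-3, v≡1 (mod 3); (2|3)=-1, (1|3)=+1; sign (−1)^1·-1^-3·+1^-5 = +1.
(a,b)_5: α=-4, u≡1; β=-6, v≡2 (mod 5); (1|5)=+1, (2|5)=-1; sign (−1)^0·+1^-6·-1^-4 = +1.
(a,b)_2: α=-8, β=-8; u≡5, v≡5 (mod 8); ε(u)ε(v)=0·0, αω(v)=-8·1, βω(u)=-8·1; sum ≡ 0  ⇒  +1.
(a,b)_7: α=4, u≡2; β=1, v≡6 (mod 7); (2|7)=+1, (6|7)=-1; sign (−1)^0·+1^1·-1^4 = +1.
(a,b)_11: α=3, u≡2; β=5, v≡6 (mod 11); (2|11)=-1, (6|11)=-1; sign (−1)^1·-1^5·-1^3 = -1.
(a,b)_13: α=1, u≡7; β=1, v≡10 (mod 13); (7|13)=-1, (10|13)=+1; sign (−1)^0·-1^1·+1^1 = -1.
|Ram(429, -3003)| = 2, even; anisotropic at {11, 13}.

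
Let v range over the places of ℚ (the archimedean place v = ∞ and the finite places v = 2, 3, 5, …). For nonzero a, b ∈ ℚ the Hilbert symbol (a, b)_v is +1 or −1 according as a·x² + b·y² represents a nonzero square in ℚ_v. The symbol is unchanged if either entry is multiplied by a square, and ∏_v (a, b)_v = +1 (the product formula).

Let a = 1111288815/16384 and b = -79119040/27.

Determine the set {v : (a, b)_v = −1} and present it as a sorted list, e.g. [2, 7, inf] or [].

Mod squares: a ≡ 25935, b ≡ -21945. Check v ∈ {∞, 2, 3, 5, 7, 11, 13, 19, 23}.
v=11: a=11^0·(≡2), b=11^1·(≡8) mod 11; (2|11)=-1, (8|11)=-1; (−1)^{0·1·5}·(-1)^1·(-1)^0 = -1.
v=3: a=3^5·(≡2), b=3^-3·(≡2) mod 3; (2|3)=-1, (2|3)=-1; (−1)^{5·-3·1}·(-1)^-3·(-1)^5 = -1.
v=2: v_2(a)=-14, v_2(b)=6; units ≡ 7, 7 (mod 8); ε·ε+αω+βω = 1·1+-14·0+6·0 ≡ 1  ⇒  (a,b)_2 = -1.
v=∞: 25935 > 0 and -21945 < 0  ⇒  (a,b)_∞ = +1.
v=19: a=19^1·(≡17), b=19^1·(≡4) mod 19; (17|19)=+1, (4|19)=+1; (−1)^{1·1·9}·(+1)^1·(+1)^1 = -1.
v=5: a=5^1·(≡2), b=5^1·(≡1) mod 5; (2|5)=-1, (1|5)=+1; (−1)^{1·1·2}·(-1)^1·(+1)^1 = -1.
v=7: a=7^1·(≡1), b=7^1·(≡2) mod 7; (1|7)=+1, (2|7)=+1; (−1)^{1·1·3}·(+1)^1·(+1)^1 = -1.
v=13: a=13^1·(≡8), b=13^2·(≡9) mod 13; (8|13)=-1, (9|13)=+1; (−1)^{1·2·6}·(-1)^2·(+1)^1 = +1.
v=23: a=23^2·(≡21), b=23^0·(≡10) mod 23; (21|23)=-1, (10|23)=-1; (−1)^{2·0·11}·(-1)^0·(-1)^2 = +1.
(25935, -21945 / ℚ) ramifies at {2, 3, 5, 7, 11, 19}: a division algebra.

[2, 3, 5, 7, 11, 19]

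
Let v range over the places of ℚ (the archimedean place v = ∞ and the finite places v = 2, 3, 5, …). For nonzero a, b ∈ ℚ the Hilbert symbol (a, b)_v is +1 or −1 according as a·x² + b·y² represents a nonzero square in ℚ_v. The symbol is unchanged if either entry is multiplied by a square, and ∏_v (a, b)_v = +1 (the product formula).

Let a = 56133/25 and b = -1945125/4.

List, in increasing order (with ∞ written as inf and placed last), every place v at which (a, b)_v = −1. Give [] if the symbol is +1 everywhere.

[5, 7]

Mod squares: a ≡ 77, b ≡ -8645. Check v ∈ {∞, 2, 3, 5, 7, 11, 13, 19}.
v=19: a=19^0·(≡17), b=19^1·(≡4) mod 19; (17|19)=+1, (4|19)=+1; (−1)^{0·1·9}·(+1)^1·(+1)^0 = +1.
v=7: a=7^1·(≡1), b=7^1·(≡1) mod 7; (1|7)=+1, (1|7)=+1; (−1)^{1·1·3}·(+1)^1·(+1)^1 = -1.
v=∞: 77 > 0 and -8645 < 0  ⇒  (a,b)_∞ = +1.
v=2: v_2(a)=0, v_2(b)=-2; units ≡ 5, 3 (mod 8); ε·ε+αω+βω = 0·1+0·1+-2·1 ≡ 0  ⇒  (a,b)_2 = +1.
v=11: a=11^1·(≡7), b=11^0·(≡4) mod 11; (7|11)=-1, (4|11)=+1; (−1)^{1·0·5}·(-1)^0·(+1)^1 = +1.
v=5: a=5^-2·(≡3), b=5^3·(≡1) mod 5; (3|5)=-1, (1|5)=+1; (−1)^{-2·3·2}·(-1)^3·(+1)^-2 = -1.
v=3: a=3^6·(≡2), b=3^2·(≡1) mod 3; (2|3)=-1, (1|3)=+1; (−1)^{6·2·1}·(-1)^2·(+1)^6 = +1.
v=13: a=13^0·(≡1), b=13^1·(≡11) mod 13; (1|13)=+1, (11|13)=-1; (−1)^{0·1·6}·(+1)^1·(-1)^0 = +1.
(77, -8645 / ℚ) ramifies at {5, 7}: a division algebra.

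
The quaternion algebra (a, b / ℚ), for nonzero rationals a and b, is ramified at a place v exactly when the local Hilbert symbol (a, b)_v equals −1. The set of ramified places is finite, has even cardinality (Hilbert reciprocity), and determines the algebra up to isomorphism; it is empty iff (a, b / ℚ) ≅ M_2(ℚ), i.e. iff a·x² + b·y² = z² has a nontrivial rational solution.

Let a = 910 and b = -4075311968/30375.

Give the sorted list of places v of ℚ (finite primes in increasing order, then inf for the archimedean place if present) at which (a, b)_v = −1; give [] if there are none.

[5, 7]

Mod squares: a ≡ 910, b ≡ -2730. Check v ∈ {∞, 2, 3, 5, 7, 13}.
v=2: v_2(a)=1, v_2(b)=5; units ≡ 7, 3 (mod 8); ε·ε+αω+βω = 1·1+1·1+5·0 ≡ 0  ⇒  (a,b)_2 = +1.
v=5: a=5^1·(≡2), b=5^-3·(≡4) mod 5; (2|5)=-1, (4|5)=+1; (−1)^{1·-3·2}·(-1)^-3·(+1)^1 = -1.
v=∞: 910 > 0 and -2730 < 0  ⇒  (a,b)_∞ = +1.
v=13: a=13^1·(≡5), b=13^5·(≡5) mod 13; (5|13)=-1, (5|13)=-1; (−1)^{1·5·6}·(-1)^5·(-1)^1 = +1.
v=7: a=7^1·(≡4), b=7^3·(≡2) mod 7; (4|7)=+1, (2|7)=+1; (−1)^{1·3·3}·(+1)^3·(+1)^1 = -1.
v=3: a=3^0·(≡1), b=3^-5·(≡2) mod 3; (1|3)=+1, (2|3)=-1; (−1)^{0·-5·1}·(+1)^-5·(-1)^0 = +1.
Ram(910, -2730) = {5, 7}; no ℚ_5-point on the conic.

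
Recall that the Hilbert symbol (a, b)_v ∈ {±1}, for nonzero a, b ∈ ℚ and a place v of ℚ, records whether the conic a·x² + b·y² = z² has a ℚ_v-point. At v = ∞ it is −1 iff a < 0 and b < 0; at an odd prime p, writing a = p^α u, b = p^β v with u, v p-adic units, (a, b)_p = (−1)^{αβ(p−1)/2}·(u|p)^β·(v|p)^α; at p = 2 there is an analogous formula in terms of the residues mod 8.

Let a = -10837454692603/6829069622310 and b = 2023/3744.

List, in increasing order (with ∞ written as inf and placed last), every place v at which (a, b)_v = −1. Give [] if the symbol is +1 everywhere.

[3, 5, 7, 11, 13, 17]

(a, b) ≡ (-72930, 182) mod (ℚ^×)²; places V = {2, 3, 5, 7, 11, 13, 17, 29, ∞}.
(a,b)_11: α=1, u≡9; β=0, v≡8 (mod 11); (9|11)=+1, (8|11)=-1; sign (−1)^0·+1^0·-1^1 = -1.
(a,b)_5: α=-1, u≡1; β=0, v≡2 (mod 5); (1|5)=+1, (2|5)=-1; sign (−1)^0·+1^0·-1^-1 = -1.
(a,b)_13: α=-5, u≡2; β=-1, v≡4 (mod 13); (2|13)=-1, (4|13)=+1; sign (−1)^0·-1^-1·+1^-5 = -1.
(a,b)_29: α=-2, u≡4; β=0, v≡17 (mod 29); (4|29)=+1, (17|29)=-1; sign (−1)^0·+1^0·-1^-2 = +1.
(a,b)_3: α=-7, u≡2; β=-2, v≡2 (mod 3); (2|3)=-1, (2|3)=-1; sign (−1)^0·-1^-2·-1^-7 = -1.
(a,b)_2: α=-1, β=-5; u≡7, v≡3 (mod 8); ε(u)ε(v)=1·1, αω(v)=-1·1, βω(u)=-5·0; sum ≡ 0  ⇒  +1.
(a,b)_7: α=4, u≡6; β=1, v≡5 (mod 7); (6|7)=-1, (5|7)=-1; sign (−1)^0·-1^1·-1^4 = -1.
(a,b)_17: α=7, u≡10; β=2, v≡6 (mod 17); (10|17)=-1, (6|17)=-1; sign (−1)^0·-1^2·-1^7 = -1.
(a,b)_∞: sgn(-72930)=−, sgn(182)=+, so +1.
Ram(-72930, 182) = {3, 5, 7, 11, 13, 17}; no ℚ_3-point on the conic.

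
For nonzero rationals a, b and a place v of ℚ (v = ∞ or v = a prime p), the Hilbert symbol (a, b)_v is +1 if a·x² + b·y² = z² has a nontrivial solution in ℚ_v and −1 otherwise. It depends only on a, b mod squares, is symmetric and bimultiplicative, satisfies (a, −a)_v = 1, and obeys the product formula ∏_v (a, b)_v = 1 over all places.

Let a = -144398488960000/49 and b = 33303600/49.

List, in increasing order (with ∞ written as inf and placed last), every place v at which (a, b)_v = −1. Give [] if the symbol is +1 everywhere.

(a, b) ≡ (-319, 11) mod (ℚ^×)²; places V = {2, 3, 5, 7, 11, 29, ∞}.
(a,b)_29: α=5, u≡2; β=2, v≡8 (mod 29); (2|29)=-1, (8|29)=-1; sign (−1)^0·-1^2·-1^5 = -1.
(a,b)_3: α=0, u≡2; β=2, v≡2 (mod 3); (2|3)=-1, (2|3)=-1; sign (−1)^0·-1^2·-1^0 = +1.
(a,b)_∞: sgn(-319)=−, sgn(11)=+, so +1.
(a,b)_2: α=10, β=4; u≡1, v≡3 (mod 8); ε(u)ε(v)=0·1, αω(v)=10·1, βω(u)=4·0; sum ≡ 0  ⇒  +1.
(a,b)_5: α=4, u≡1; β=2, v≡1 (mod 5); (1|5)=+1, (1|5)=+1; sign (−1)^0·+1^2·+1^4 = +1.
(a,b)_11: α=1, u≡4; β=1, v≡3 (mod 11); (4|11)=+1, (3|11)=+1; sign (−1)^1·+1^1·+1^1 = -1.
(a,b)_7: α=-2, u≡5; β=-2, v≡1 (mod 7); (5|7)=-1, (1|7)=+1; sign (−1)^0·-1^-2·+1^-2 = +1.
(-319, 11 / ℚ) ramifies at {11, 29}: a division algebra.

[11, 29]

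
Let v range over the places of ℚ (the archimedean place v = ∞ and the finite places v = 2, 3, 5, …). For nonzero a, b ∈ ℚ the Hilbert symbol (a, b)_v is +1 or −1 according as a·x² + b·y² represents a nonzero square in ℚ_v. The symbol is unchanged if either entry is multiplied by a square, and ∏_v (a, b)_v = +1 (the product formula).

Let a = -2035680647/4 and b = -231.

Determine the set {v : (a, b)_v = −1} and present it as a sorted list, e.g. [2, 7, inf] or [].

(a, b) ≡ (-143, -231) mod (ℚ^×)²; places V = {2, 3, 7, 11, 13, ∞}.
(a,b)_7: α=6, u≡2; β=1, v≡2 (mod 7); (2|7)=+1, (2|7)=+1; sign (−1)^0·+1^1·+1^6 = +1.
(a,b)_13: α=1, u≡11; β=0, v≡3 (mod 13); (11|13)=-1, (3|13)=+1; sign (−1)^0·-1^0·+1^1 = +1.
(a,b)_3: α=0, u≡1; β=1, v≡1 (mod 3); (1|3)=+1, (1|3)=+1; sign (−1)^0·+1^1·+1^0 = +1.
(a,b)_11: α=3, u≡9; β=1, v≡1 (mod 11); (9|11)=+1, (1|11)=+1; sign (−1)^1·+1^1·+1^3 = -1.
(a,b)_∞: sgn(-143)=−, sgn(-231)=−, so -1.
(a,b)_2: α=-2, β=0; u≡1, v≡1 (mod 8); ε(u)ε(v)=0·0, αω(v)=-2·0, βω(u)=0·0; sum ≡ 0  ⇒  +1.
(-143, -231 / ℚ) ramifies at {11, ∞}: a division algebra.

[11, inf]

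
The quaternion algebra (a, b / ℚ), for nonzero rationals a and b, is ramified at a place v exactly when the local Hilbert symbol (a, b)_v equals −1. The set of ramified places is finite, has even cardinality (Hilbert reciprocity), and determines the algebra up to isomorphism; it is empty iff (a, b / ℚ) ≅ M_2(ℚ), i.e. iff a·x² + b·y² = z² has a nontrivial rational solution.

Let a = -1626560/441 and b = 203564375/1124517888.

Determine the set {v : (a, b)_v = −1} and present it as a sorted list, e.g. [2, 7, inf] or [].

Mod squares: a ≡ -25415, b ≡ 46. Check v ∈ {∞, 2, 3, 5, 7, 13, 17, 19, 23}.
v=5: a=5^1·(≡3), b=5^4·(≡1) mod 5; (3|5)=-1, (1|5)=+1; (−1)^{1·4·2}·(-1)^4·(+1)^1 = +1.
v=7: a=7^-2·(≡1), b=7^2·(≡2) mod 7; (1|7)=+1, (2|7)=+1; (−1)^{-2·2·3}·(+1)^2·(+1)^-2 = +1.
v=17: a=17^1·(≡4), b=17^2·(≡14) mod 17; (4|17)=+1, (14|17)=-1; (−1)^{1·2·8}·(+1)^2·(-1)^1 = -1.
v=13: a=13^1·(≡8), b=13^-2·(≡11) mod 13; (8|13)=-1, (11|13)=-1; (−1)^{1·-2·6}·(-1)^-2·(-1)^1 = -1.
v=23: a=23^1·(≡7), b=23^1·(≡9) mod 23; (7|23)=-1, (9|23)=+1; (−1)^{1·1·11}·(-1)^1·(+1)^1 = +1.
v=19: a=19^0·(≡17), b=19^-2·(≡12) mod 19; (17|19)=+1, (12|19)=-1; (−1)^{0·-2·9}·(+1)^-2·(-1)^0 = +1.
v=2: v_2(a)=6, v_2(b)=-11; units ≡ 1, 7 (mod 8); ε·ε+αω+βω = 0·1+6·0+-11·0 ≡ 0  ⇒  (a,b)_2 = +1.
v=∞: -25415 < 0 and 46 > 0  ⇒  (a,b)_∞ = +1.
v=3: a=3^-2·(≡1), b=3^-2·(≡1) mod 3; (1|3)=+1, (1|3)=+1; (−1)^{-2·-2·1}·(+1)^-2·(+1)^-2 = +1.
Ram(-25415, 46) = {13, 17}; no ℚ_13-point on the conic.

[13, 17]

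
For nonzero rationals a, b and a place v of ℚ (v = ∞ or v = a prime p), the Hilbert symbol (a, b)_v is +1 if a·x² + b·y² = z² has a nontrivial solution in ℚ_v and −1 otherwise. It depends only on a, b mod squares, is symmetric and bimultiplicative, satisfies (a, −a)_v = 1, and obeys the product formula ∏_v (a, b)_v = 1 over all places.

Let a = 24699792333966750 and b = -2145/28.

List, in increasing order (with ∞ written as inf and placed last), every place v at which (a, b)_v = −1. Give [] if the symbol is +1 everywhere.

[5, 11]

Mod squares: a ≡ 30, b ≡ -15015. Check v ∈ {∞, 2, 3, 5, 7, 11, 13}.
v=3: a=3^5·(≡1), b=3^1·(≡2) mod 3; (1|3)=+1, (2|3)=-1; (−1)^{5·1·1}·(+1)^1·(-1)^5 = +1.
v=13: a=13^4·(≡9), b=13^1·(≡2) mod 13; (9|13)=+1, (2|13)=-1; (−1)^{4·1·6}·(+1)^1·(-1)^4 = +1.
v=5: a=5^3·(≡4), b=5^1·(≡2) mod 5; (4|5)=+1, (2|5)=-1; (−1)^{3·1·2}·(+1)^1·(-1)^3 = -1.
v=11: a=11^2·(≡6), b=11^1·(≡6) mod 11; (6|11)=-1, (6|11)=-1; (−1)^{2·1·5}·(-1)^1·(-1)^2 = -1.
v=∞: 30 > 0 and -15015 < 0  ⇒  (a,b)_∞ = +1.
v=2: v_2(a)=1, v_2(b)=-2; units ≡ 7, 1 (mod 8); ε·ε+αω+βω = 1·0+1·0+-2·0 ≡ 0  ⇒  (a,b)_2 = +1.
v=7: a=7^6·(≡1), b=7^-1·(≡1) mod 7; (1|7)=+1, (1|7)=+1; (−1)^{6·-1·3}·(+1)^-1·(+1)^6 = +1.
(30, -15015 / ℚ) ramifies at {5, 11}: a division algebra.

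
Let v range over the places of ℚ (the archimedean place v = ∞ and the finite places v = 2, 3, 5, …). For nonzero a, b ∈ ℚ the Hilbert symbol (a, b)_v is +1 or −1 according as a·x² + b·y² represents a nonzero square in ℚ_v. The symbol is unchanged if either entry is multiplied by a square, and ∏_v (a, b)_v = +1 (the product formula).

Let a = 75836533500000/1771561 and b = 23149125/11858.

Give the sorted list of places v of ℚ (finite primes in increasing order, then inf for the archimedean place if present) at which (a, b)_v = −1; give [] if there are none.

[7, 13]

Mod squares: a ≡ 10374, b ≡ 570. Check v ∈ {∞, 2, 3, 5, 7, 11, 13, 19}.
v=11: a=11^-6·(≡9), b=11^-2·(≡1) mod 11; (9|11)=+1, (1|11)=+1; (−1)^{-6·-2·5}·(+1)^-2·(+1)^-6 = +1.
v=7: a=7^1·(≡6), b=7^-2·(≡5) mod 7; (6|7)=-1, (5|7)=-1; (−1)^{1·-2·3}·(-1)^-2·(-1)^1 = -1.
v=3: a=3^5·(≡2), b=3^3·(≡1) mod 3; (2|3)=-1, (1|3)=+1; (−1)^{5·3·1}·(-1)^3·(+1)^5 = +1.
v=13: a=13^1·(≡8), b=13^0·(≡6) mod 13; (8|13)=-1, (6|13)=-1; (−1)^{1·0·6}·(-1)^0·(-1)^1 = -1.
v=2: v_2(a)=5, v_2(b)=-1; units ≡ 3, 5 (mod 8); ε·ε+αω+βω = 1·0+5·1+-1·1 ≡ 0  ⇒  (a,b)_2 = +1.
v=5: a=5^6·(≡4), b=5^3·(≡1) mod 5; (4|5)=+1, (1|5)=+1; (−1)^{6·3·2}·(+1)^3·(+1)^6 = +1.
v=19: a=19^3·(≡12), b=19^3·(≡6) mod 19; (12|19)=-1, (6|19)=+1; (−1)^{3·3·9}·(-1)^3·(+1)^3 = +1.
v=∞: 10374 > 0 and 570 > 0  ⇒  (a,b)_∞ = +1.
|Ram(10374, 570)| = 2, even; anisotropic at {7, 13}.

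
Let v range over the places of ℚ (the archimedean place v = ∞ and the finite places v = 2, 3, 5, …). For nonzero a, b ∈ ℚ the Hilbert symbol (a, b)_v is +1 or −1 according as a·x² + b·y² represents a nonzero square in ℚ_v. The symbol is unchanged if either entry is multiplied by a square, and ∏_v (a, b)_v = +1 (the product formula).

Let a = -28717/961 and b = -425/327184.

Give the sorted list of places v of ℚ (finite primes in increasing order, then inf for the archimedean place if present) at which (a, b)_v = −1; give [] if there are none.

(a, b) ≡ (-13, -17) mod (ℚ^×)²; places V = {2, 5, 11, 13, 17, 31, 47, ∞}.
(a,b)_∞: sgn(-13)=−, sgn(-17)=−, so -1.
(a,b)_17: α=0, u≡9; β=1, v≡13 (mod 17); (9|17)=+1, (13|17)=+1; sign (−1)^0·+1^1·+1^0 = +1.
(a,b)_31: α=-2, u≡20; β=0, v≡4 (mod 31); (20|31)=+1, (4|31)=+1; sign (−1)^0·+1^0·+1^-2 = +1.
(a,b)_2: α=0, β=-4; u≡3, v≡7 (mod 8); ε(u)ε(v)=1·1, αω(v)=0·0, βω(u)=-4·1; sum ≡ 1  ⇒  -1.
(a,b)_11: α=0, u≡1; β=-2, v≡9 (mod 11); (1|11)=+1, (9|11)=+1; sign (−1)^0·+1^-2·+1^0 = +1.
(a,b)_5: α=0, u≡3; β=2, v≡2 (mod 5); (3|5)=-1, (2|5)=-1; sign (−1)^0·-1^2·-1^0 = +1.
(a,b)_13: α=1, u≡12; β=-2, v≡9 (mod 13); (12|13)=+1, (9|13)=+1; sign (−1)^0·+1^-2·+1^1 = +1.
(a,b)_47: α=2, u≡24; β=0, v≡22 (mod 47); (24|47)=+1, (22|47)=-1; sign (−1)^0·+1^0·-1^2 = +1.
Ram(-13, -17) = {2, ∞}; no ℚ_2-point on the conic.

[2, inf]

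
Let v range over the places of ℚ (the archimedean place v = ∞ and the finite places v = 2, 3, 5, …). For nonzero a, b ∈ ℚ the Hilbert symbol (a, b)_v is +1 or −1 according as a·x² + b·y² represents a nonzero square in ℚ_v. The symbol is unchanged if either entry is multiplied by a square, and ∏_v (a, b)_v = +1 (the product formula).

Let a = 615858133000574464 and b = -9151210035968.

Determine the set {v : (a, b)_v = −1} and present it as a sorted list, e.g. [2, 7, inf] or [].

[2, 7, 17, 23]

(a, b) ≡ (2124694, -1547) mod (ℚ^×)²; places V = {2, 7, 11, 13, 17, 19, 23, ∞}.
(a,b)_11: α=3, u≡4; β=2, v≡9 (mod 11); (4|11)=+1, (9|11)=+1; sign (−1)^0·+1^2·+1^3 = +1.
(a,b)_19: α=3, u≡7; β=2, v≡11 (mod 19); (7|19)=+1, (11|19)=+1; sign (−1)^0·+1^2·+1^3 = +1.
(a,b)_17: α=1, u≡13; β=1, v≡6 (mod 17); (13|17)=+1, (6|17)=-1; sign (−1)^0·+1^1·-1^1 = -1.
(a,b)_23: α=3, u≡15; β=2, v≡20 (mod 23); (15|23)=-1, (20|23)=-1; sign (−1)^0·-1^2·-1^3 = -1.
(a,b)_7: α=2, u≡3; β=1, v≡6 (mod 7); (3|7)=-1, (6|7)=-1; sign (−1)^0·-1^1·-1^2 = -1.
(a,b)_2: α=9, β=8; u≡3, v≡5 (mod 8); ε(u)ε(v)=1·0, αω(v)=9·1, βω(u)=8·1; sum ≡ 1  ⇒  -1.
(a,b)_13: α=1, u≡8; β=1, v≡7 (mod 13); (8|13)=-1, (7|13)=-1; sign (−1)^0·-1^1·-1^1 = +1.
(a,b)_∞: sgn(2124694)=+, sgn(-1547)=−, so +1.
Ram(2124694, -1547) = {2, 7, 17, 23}; no ℚ_2-point on the conic.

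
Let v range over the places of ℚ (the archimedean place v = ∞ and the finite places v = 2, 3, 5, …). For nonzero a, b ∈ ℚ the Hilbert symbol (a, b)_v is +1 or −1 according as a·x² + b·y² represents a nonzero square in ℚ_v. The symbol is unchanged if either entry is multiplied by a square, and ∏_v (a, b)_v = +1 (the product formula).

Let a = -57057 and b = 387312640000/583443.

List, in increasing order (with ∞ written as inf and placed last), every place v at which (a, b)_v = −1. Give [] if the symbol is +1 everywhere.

[3, 11, 13, 19]

Mod squares: a ≡ -57057, b ≡ 858. Check v ∈ {∞, 2, 3, 5, 7, 11, 13, 19, 23}.
v=7: a=7^1·(≡4), b=7^-4·(≡4) mod 7; (4|7)=+1, (4|7)=+1; (−1)^{1·-4·3}·(+1)^-4·(+1)^1 = +1.
v=13: a=13^1·(≡5), b=13^1·(≡1) mod 13; (5|13)=-1, (1|13)=+1; (−1)^{1·1·6}·(-1)^1·(+1)^1 = -1.
v=11: a=11^1·(≡5), b=11^1·(≡4) mod 11; (5|11)=+1, (4|11)=+1; (−1)^{1·1·5}·(+1)^1·(+1)^1 = -1.
v=3: a=3^1·(≡1), b=3^-5·(≡1) mod 3; (1|3)=+1, (1|3)=+1; (−1)^{1·-5·1}·(+1)^-5·(+1)^1 = -1.
v=2: v_2(a)=0, v_2(b)=13; units ≡ 7, 5 (mod 8); ε·ε+αω+βω = 1·0+0·1+13·0 ≡ 0  ⇒  (a,b)_2 = +1.
v=5: a=5^0·(≡3), b=5^4·(≡3) mod 5; (3|5)=-1, (3|5)=-1; (−1)^{0·4·2}·(-1)^4·(-1)^0 = +1.
v=23: a=23^0·(≡6), b=23^2·(≡17) mod 23; (6|23)=+1, (17|23)=-1; (−1)^{0·2·11}·(+1)^2·(-1)^0 = +1.
v=∞: -57057 < 0 and 858 > 0  ⇒  (a,b)_∞ = +1.
v=19: a=19^1·(≡18), b=19^0·(≡18) mod 19; (18|19)=-1, (18|19)=-1; (−1)^{1·0·9}·(-1)^0·(-1)^1 = -1.
|Ram(-57057, 858)| = 4, even; anisotropic at {3, 11, 13, 19}.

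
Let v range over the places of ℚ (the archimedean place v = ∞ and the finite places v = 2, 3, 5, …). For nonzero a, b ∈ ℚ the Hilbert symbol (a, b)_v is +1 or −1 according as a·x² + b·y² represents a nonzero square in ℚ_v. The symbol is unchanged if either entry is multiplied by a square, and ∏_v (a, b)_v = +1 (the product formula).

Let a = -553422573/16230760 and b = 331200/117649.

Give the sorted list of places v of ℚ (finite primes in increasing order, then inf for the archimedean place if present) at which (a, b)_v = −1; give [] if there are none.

[2, 5]

(a, b) ≡ (-2530, 23) mod (ℚ^×)²; places V = {2, 3, 5, 7, 11, 13, 17, 23, 29, ∞}.
(a,b)_7: α=-4, u≡2; β=-6, v≡2 (mod 7); (2|7)=+1, (2|7)=+1; sign (−1)^0·+1^-6·+1^-4 = +1.
(a,b)_∞: sgn(-2530)=−, sgn(23)=+, so +1.
(a,b)_29: α=2, u≡4; β=0, v≡24 (mod 29); (4|29)=+1, (24|29)=+1; sign (−1)^0·+1^0·+1^2 = +1.
(a,b)_23: α=1, u≡21; β=1, v≡12 (mod 23); (21|23)=-1, (12|23)=+1; sign (−1)^1·-1^1·+1^1 = +1.
(a,b)_2: α=-3, β=6; u≡7, v≡7 (mod 8); ε(u)ε(v)=1·1, αω(v)=-3·0, βω(u)=6·0; sum ≡ 1  ⇒  -1.
(a,b)_13: α=-2, u≡7; β=0, v≡1 (mod 13); (7|13)=-1, (1|13)=+1; sign (−1)^0·-1^0·+1^-2 = +1.
(a,b)_3: α=2, u≡2; β=2, v≡2 (mod 3); (2|3)=-1, (2|3)=-1; sign (−1)^0·-1^2·-1^2 = +1.
(a,b)_17: α=2, u≡11; β=0, v≡12 (mod 17); (11|17)=-1, (12|17)=-1; sign (−1)^0·-1^0·-1^2 = +1.
(a,b)_5: α=-1, u≡1; β=2, v≡2 (mod 5); (1|5)=+1, (2|5)=-1; sign (−1)^0·+1^2·-1^-1 = -1.
(a,b)_11: α=1, u≡9; β=0, v≡3 (mod 11); (9|11)=+1, (3|11)=+1; sign (−1)^0·+1^0·+1^1 = +1.
(-2530, 23 / ℚ) ramifies at {2, 5}: a division algebra.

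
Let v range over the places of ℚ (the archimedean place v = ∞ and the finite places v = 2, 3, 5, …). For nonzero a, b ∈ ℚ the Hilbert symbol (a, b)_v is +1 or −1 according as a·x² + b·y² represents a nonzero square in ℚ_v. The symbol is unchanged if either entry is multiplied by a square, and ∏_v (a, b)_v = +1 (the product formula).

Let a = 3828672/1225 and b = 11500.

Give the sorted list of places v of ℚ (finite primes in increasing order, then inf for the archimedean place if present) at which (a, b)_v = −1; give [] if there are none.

[2, 5]

Mod squares: a ≡ 23, b ≡ 115. Check v ∈ {∞, 2, 3, 5, 7, 17, 23}.
v=23: a=23^1·(≡6), b=23^1·(≡17) mod 23; (6|23)=+1, (17|23)=-1; (−1)^{1·1·11}·(+1)^1·(-1)^1 = +1.
v=3: a=3^2·(≡2), b=3^0·(≡1) mod 3; (2|3)=-1, (1|3)=+1; (−1)^{2·0·1}·(-1)^0·(+1)^2 = +1.
v=∞: 23 > 0 and 115 > 0  ⇒  (a,b)_∞ = +1.
v=2: v_2(a)=6, v_2(b)=2; units ≡ 7, 3 (mod 8); ε·ε+αω+βω = 1·1+6·1+2·0 ≡ 1  ⇒  (a,b)_2 = -1.
v=5: a=5^-2·(≡3), b=5^3·(≡2) mod 5; (3|5)=-1, (2|5)=-1; (−1)^{-2·3·2}·(-1)^3·(-1)^-2 = -1.
v=7: a=7^-2·(≡2), b=7^0·(≡6) mod 7; (2|7)=+1, (6|7)=-1; (−1)^{-2·0·3}·(+1)^0·(-1)^-2 = +1.
v=17: a=17^2·(≡5), b=17^0·(≡8) mod 17; (5|17)=-1, (8|17)=+1; (−1)^{2·0·8}·(-1)^0·(+1)^2 = +1.
Ram(23, 115) = {2, 5}; no ℚ_2-point on the conic.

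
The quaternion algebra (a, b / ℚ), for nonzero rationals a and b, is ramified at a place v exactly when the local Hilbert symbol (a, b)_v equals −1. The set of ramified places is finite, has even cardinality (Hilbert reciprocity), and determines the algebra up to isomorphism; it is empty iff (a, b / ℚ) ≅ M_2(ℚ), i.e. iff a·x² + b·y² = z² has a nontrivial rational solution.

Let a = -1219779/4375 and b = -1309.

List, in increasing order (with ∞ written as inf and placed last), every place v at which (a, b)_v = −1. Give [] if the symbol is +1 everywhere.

Mod squares: a ≡ -77, b ≡ -1309. Check v ∈ {∞, 2, 3, 5, 7, 11, 17, 37}.
v=2: v_2(a)=0, v_2(b)=0; units ≡ 3, 3 (mod 8); ε·ε+αω+βω = 1·1+0·1+0·1 ≡ 1  ⇒  (a,b)_2 = -1.
v=37: a=37^2·(≡12), b=37^0·(≡23) mod 37; (12|37)=+1, (23|37)=-1; (−1)^{2·0·18}·(+1)^0·(-1)^2 = +1.
v=7: a=7^-1·(≡3), b=7^1·(≡2) mod 7; (3|7)=-1, (2|7)=+1; (−1)^{-1·1·3}·(-1)^1·(+1)^-1 = +1.
v=17: a=17^0·(≡15), b=17^1·(≡8) mod 17; (15|17)=+1, (8|17)=+1; (−1)^{0·1·8}·(+1)^1·(+1)^0 = +1.
v=5: a=5^-4·(≡3), b=5^0·(≡1) mod 5; (3|5)=-1, (1|5)=+1; (−1)^{-4·0·2}·(-1)^0·(+1)^-4 = +1.
v=∞: -77 < 0 and -1309 < 0  ⇒  (a,b)_∞ = -1.
v=11: a=11^1·(≡3), b=11^1·(≡2) mod 11; (3|11)=+1, (2|11)=-1; (−1)^{1·1·5}·(+1)^1·(-1)^1 = +1.
v=3: a=3^4·(≡1), b=3^0·(≡2) mod 3; (1|3)=+1, (2|3)=-1; (−1)^{4·0·1}·(+1)^0·(-1)^4 = +1.
Ram(-77, -1309) = {2, ∞}; no ℚ_2-point on the conic.

[2, inf]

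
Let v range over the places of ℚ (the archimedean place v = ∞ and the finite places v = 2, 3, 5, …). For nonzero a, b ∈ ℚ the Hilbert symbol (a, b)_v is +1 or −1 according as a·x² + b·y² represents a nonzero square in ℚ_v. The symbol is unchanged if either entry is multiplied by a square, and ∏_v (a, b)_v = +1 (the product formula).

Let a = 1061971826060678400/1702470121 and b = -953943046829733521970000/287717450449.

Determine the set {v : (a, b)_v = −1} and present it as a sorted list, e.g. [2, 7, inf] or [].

[3, 37]

(a, b) ≡ (2109, -37) mod (ℚ^×)²; places V = {2, 3, 5, 7, 11, 13, 19, 31, 37, ∞}.
(a,b)_5: α=2, u≡1; β=4, v≡2 (mod 5); (1|5)=+1, (2|5)=-1; sign (−1)^0·+1^4·-1^2 = +1.
(a,b)_2: α=8, β=4; u≡5, v≡3 (mod 8); ε(u)ε(v)=0·1, αω(v)=8·1, βω(u)=4·1; sum ≡ 0  ⇒  +1.
(a,b)_11: α=-6, u≡8; β=-6, v≡7 (mod 11); (8|11)=-1, (7|11)=-1; sign (−1)^0·-1^-6·-1^-6 = +1.
(a,b)_7: α=2, u≡4; β=0, v≡5 (mod 7); (4|7)=+1, (5|7)=-1; sign (−1)^0·+1^0·-1^2 = +1.
(a,b)_19: α=5, u≡5; β=8, v≡9 (mod 19); (5|19)=+1, (9|19)=+1; sign (−1)^0·+1^8·+1^5 = +1.
(a,b)_13: α=0, u≡10; β=-2, v≡6 (mod 13); (10|13)=+1, (6|13)=-1; sign (−1)^0·+1^-2·-1^0 = +1.
(a,b)_31: α=-2, u≡20; β=-2, v≡8 (mod 31); (20|31)=+1, (8|31)=+1; sign (−1)^0·+1^-2·+1^-2 = +1.
(a,b)_3: α=3, u≡1; β=4, v≡2 (mod 3); (1|3)=+1, (2|3)=-1; sign (−1)^0·+1^4·-1^3 = -1.
(a,b)_∞: sgn(2109)=+, sgn(-37)=−, so +1.
(a,b)_37: α=3, u≡24; β=5, v≡3 (mod 37); (24|37)=-1, (3|37)=+1; sign (−1)^0·-1^5·+1^3 = -1.
(2109, -37 / ℚ) ramifies at {3, 37}: a division algebra.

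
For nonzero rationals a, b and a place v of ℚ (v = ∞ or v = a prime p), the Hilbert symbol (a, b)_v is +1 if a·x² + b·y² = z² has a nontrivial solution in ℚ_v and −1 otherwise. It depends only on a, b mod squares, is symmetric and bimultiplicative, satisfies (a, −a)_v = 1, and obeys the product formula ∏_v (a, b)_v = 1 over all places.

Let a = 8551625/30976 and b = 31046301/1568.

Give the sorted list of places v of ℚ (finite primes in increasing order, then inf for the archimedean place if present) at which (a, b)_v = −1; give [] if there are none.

[3, 5]

Mod squares: a ≡ 185, b ≡ 57018. Check v ∈ {∞, 2, 3, 5, 7, 11, 13, 17, 37, 43}.
v=11: a=11^-2·(≡9), b=11^2·(≡1) mod 11; (9|11)=+1, (1|11)=+1; (−1)^{-2·2·5}·(+1)^2·(+1)^-2 = +1.
v=2: v_2(a)=-8, v_2(b)=-5; units ≡ 1, 5 (mod 8); ε·ε+αω+βω = 0·0+-8·1+-5·0 ≡ 0  ⇒  (a,b)_2 = +1.
v=17: a=17^0·(≡15), b=17^1·(≡7) mod 17; (15|17)=+1, (7|17)=-1; (−1)^{0·1·8}·(+1)^1·(-1)^0 = +1.
v=43: a=43^2·(≡23), b=43^1·(≡4) mod 43; (23|43)=+1, (4|43)=+1; (−1)^{2·1·21}·(+1)^1·(+1)^2 = +1.
v=7: a=7^0·(≡5), b=7^-2·(≡5) mod 7; (5|7)=-1, (5|7)=-1; (−1)^{0·-2·3}·(-1)^-2·(-1)^0 = +1.
v=13: a=13^0·(≡3), b=13^1·(≡8) mod 13; (3|13)=+1, (8|13)=-1; (−1)^{0·1·6}·(+1)^1·(-1)^0 = +1.
v=37: a=37^1·(≡35), b=37^0·(≡27) mod 37; (35|37)=-1, (27|37)=+1; (−1)^{1·0·18}·(-1)^0·(+1)^1 = +1.
v=5: a=5^3·(≡3), b=5^0·(≡2) mod 5; (3|5)=-1, (2|5)=-1; (−1)^{3·0·2}·(-1)^0·(-1)^3 = -1.
v=3: a=3^0·(≡2), b=3^3·(≡1) mod 3; (2|3)=-1, (1|3)=+1; (−1)^{0·3·1}·(-1)^3·(+1)^0 = -1.
v=∞: 185 > 0 and 57018 > 0  ⇒  (a,b)_∞ = +1.
|Ram(185, 57018)| = 2, even; anisotropic at {3, 5}.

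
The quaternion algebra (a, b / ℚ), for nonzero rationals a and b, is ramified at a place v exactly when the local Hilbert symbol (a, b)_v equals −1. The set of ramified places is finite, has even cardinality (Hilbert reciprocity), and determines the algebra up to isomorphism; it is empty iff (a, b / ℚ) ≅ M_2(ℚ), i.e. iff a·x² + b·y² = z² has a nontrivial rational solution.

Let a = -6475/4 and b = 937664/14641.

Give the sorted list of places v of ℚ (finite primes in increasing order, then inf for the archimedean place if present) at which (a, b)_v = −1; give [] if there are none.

[7, 23]

(a, b) ≡ (-259, 299) mod (ℚ^×)²; places V = {2, 5, 7, 11, 13, 23, 37, ∞}.
(a,b)_5: α=2, u≡4; β=0, v≡4 (mod 5); (4|5)=+1, (4|5)=+1; sign (−1)^0·+1^0·+1^2 = +1.
(a,b)_2: α=-2, β=6; u≡5, v≡3 (mod 8); ε(u)ε(v)=0·1, αω(v)=-2·1, βω(u)=6·1; sum ≡ 0  ⇒  +1.
(a,b)_∞: sgn(-259)=−, sgn(299)=+, so +1.
(a,b)_37: α=1, u≡21; β=0, v≡26 (mod 37); (21|37)=+1, (26|37)=+1; sign (−1)^0·+1^0·+1^1 = +1.
(a,b)_23: α=0, u≡20; β=1, v≡8 (mod 23); (20|23)=-1, (8|23)=+1; sign (−1)^0·-1^1·+1^0 = -1.
(a,b)_13: α=0, u≡3; β=1, v≡10 (mod 13); (3|13)=+1, (10|13)=+1; sign (−1)^0·+1^1·+1^0 = +1.
(a,b)_7: α=1, u≡5; β=2, v≡3 (mod 7); (5|7)=-1, (3|7)=-1; sign (−1)^0·-1^2·-1^1 = -1.
(a,b)_11: α=0, u≡1; β=-4, v≡2 (mod 11); (1|11)=+1, (2|11)=-1; sign (−1)^0·+1^-4·-1^0 = +1.
(-259, 299 / ℚ) ramifies at {7, 23}: a division algebra.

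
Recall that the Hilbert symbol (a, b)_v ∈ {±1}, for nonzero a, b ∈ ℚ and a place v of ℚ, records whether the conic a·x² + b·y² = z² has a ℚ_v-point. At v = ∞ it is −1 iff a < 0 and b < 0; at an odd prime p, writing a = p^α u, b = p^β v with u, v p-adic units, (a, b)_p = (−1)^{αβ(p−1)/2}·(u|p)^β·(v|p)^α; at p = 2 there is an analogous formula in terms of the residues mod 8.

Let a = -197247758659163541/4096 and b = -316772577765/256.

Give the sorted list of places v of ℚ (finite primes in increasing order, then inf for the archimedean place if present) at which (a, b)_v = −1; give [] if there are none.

(a, b) ≡ (-2261, -85) mod (ℚ^×)²; places V = {2, 3, 5, 7, 17, 19, ∞}.
(a,b)_2: α=-12, β=-8; u≡3, v≡3 (mod 8); ε(u)ε(v)=1·1, αω(v)=-12·1, βω(u)=-8·1; sum ≡ 1  ⇒  -1.
(a,b)_3: α=10, u≡1; β=6, v≡2 (mod 3); (1|3)=+1, (2|3)=-1; sign (−1)^0·+1^6·-1^10 = +1.
(a,b)_7: α=3, u≡6; β=2, v≡5 (mod 7); (6|7)=-1, (5|7)=-1; sign (−1)^0·-1^2·-1^3 = -1.
(a,b)_19: α=3, u≡12; β=2, v≡15 (mod 19); (12|19)=-1, (15|19)=-1; sign (−1)^0·-1^2·-1^3 = -1.
(a,b)_∞: sgn(-2261)=−, sgn(-85)=−, so -1.
(a,b)_5: α=0, u≡4; β=1, v≡2 (mod 5); (4|5)=+1, (2|5)=-1; sign (−1)^0·+1^1·-1^0 = +1.
(a,b)_17: α=5, u≡5; β=3, v≡5 (mod 17); (5|17)=-1, (5|17)=-1; sign (−1)^0·-1^3·-1^5 = +1.
|Ram(-2261, -85)| = 4, even; anisotropic at {2, 7, 19, ∞}.

[2, 7, 19, inf]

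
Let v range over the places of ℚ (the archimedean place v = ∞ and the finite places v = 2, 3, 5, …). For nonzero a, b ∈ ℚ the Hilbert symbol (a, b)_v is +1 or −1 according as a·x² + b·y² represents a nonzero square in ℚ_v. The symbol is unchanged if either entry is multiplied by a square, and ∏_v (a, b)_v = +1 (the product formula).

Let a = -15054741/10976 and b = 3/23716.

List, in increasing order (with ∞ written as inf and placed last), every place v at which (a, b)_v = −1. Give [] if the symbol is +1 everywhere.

[2, 3, 7, 17]

Mod squares: a ≡ -3094, b ≡ 3. Check v ∈ {∞, 2, 3, 7, 11, 13, 17, 29}.
v=29: a=29^2·(≡16), b=29^0·(≡14) mod 29; (16|29)=+1, (14|29)=-1; (−1)^{2·0·14}·(+1)^0·(-1)^2 = +1.
v=11: a=11^0·(≡10), b=11^-2·(≡4) mod 11; (10|11)=-1, (4|11)=+1; (−1)^{0·-2·5}·(-1)^-2·(+1)^0 = +1.
v=∞: -3094 < 0 and 3 > 0  ⇒  (a,b)_∞ = +1.
v=7: a=7^-3·(≡3), b=7^-2·(≡3) mod 7; (3|7)=-1, (3|7)=-1; (−1)^{-3·-2·3}·(-1)^-2·(-1)^-3 = -1.
v=3: a=3^4·(≡2), b=3^1·(≡1) mod 3; (2|3)=-1, (1|3)=+1; (−1)^{4·1·1}·(-1)^1·(+1)^4 = -1.
v=2: v_2(a)=-5, v_2(b)=-2; units ≡ 5, 3 (mod 8); ε·ε+αω+βω = 0·1+-5·1+-2·1 ≡ 1  ⇒  (a,b)_2 = -1.
v=17: a=17^1·(≡10), b=17^0·(≡3) mod 17; (10|17)=-1, (3|17)=-1; (−1)^{1·0·8}·(-1)^0·(-1)^1 = -1.
v=13: a=13^1·(≡12), b=13^0·(≡4) mod 13; (12|13)=+1, (4|13)=+1; (−1)^{1·0·6}·(+1)^0·(+1)^1 = +1.
(-3094, 3 / ℚ) ramifies at {2, 3, 7, 17}: a division algebra.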